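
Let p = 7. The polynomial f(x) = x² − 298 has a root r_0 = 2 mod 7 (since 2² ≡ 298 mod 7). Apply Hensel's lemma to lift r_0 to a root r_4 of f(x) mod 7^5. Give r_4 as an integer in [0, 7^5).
r_4 = 6078 (mod 16807)

Hensel's recurrence: r_{i+1} = r_i − f(r_i)·(f′(r_i))^{-1} mod 7^{i+2}, with f′(x) = 2x. Iterate:
  r_0 = 2 (mod 7)
  r_1 = 2 (mod 49)
  r_2 = 247 (mod 343)
  r_3 = 1276 (mod 2401)
  r_4 = 6078 (mod 16807)
Final: r_4 = 6078, and one checks f(r_4) ≡ 0 mod 7^5.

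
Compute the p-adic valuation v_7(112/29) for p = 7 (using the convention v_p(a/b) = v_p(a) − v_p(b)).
v_7(112/29) = 1

Factor powers of 7 from the numerator and denominator of the reduced fraction: 112 = 7^1 · 16 and 29 = 7^0 · 29. Apply v_p(a/b) = v_p(a) − v_p(b): v_7(112/29) = 1 − 0 = 1.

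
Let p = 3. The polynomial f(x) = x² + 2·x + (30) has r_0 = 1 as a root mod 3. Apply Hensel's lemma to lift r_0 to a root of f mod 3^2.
r_1 = 4 (mod 9)

Hensel: r_{i+1} = r_i − f(r_i)·(f′(r_i))^{-1} mod 3^{i+2}, f′(x) = 2x + 2. Iterate:
  r_0 = 1 (mod 3)
  r_1 = 4 (mod 9)
Final: r = 4 satisfies f(r) ≡ 0 mod 3^2.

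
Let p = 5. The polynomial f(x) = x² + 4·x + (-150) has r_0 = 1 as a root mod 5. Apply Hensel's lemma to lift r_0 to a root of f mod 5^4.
r_3 = 271 (mod 625)

Hensel: r_{i+1} = r_i − f(r_i)·(f′(r_i))^{-1} mod 5^{i+2}, f′(x) = 2x + 4. Iterate:
  r_0 = 1 (mod 5)
  r_1 = 21 (mod 25)
  r_2 = 21 (mod 125)
  r_3 = 271 (mod 625)
Final: r = 271 satisfies f(r) ≡ 0 mod 5^4.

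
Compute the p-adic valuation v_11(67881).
v_11(67881) = 3

v_11(n) is the largest exponent k such that 11^k divides n. Factor out: 67881 = 11^3 · 51. (Sign doesn't affect v_p.) So v_11(67881) = 3.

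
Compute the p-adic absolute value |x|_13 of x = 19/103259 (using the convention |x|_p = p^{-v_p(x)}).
|19/103259|_13 = 2197

Step 1 — compute v_13(x) by factoring powers of 13 out of the numerator and denominator: v_13(19/103259) = -3. Step 2 — apply |x|_p = p^{-v_p(x)} = 13^{3} = 2197.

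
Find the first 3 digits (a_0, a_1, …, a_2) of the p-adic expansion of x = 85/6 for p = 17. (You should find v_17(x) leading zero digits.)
(a_0, …, a_2) = (0, 15, 2)

v_17(85/6) = 1, so a_0 = ... = a_0 = 0. Factor out: x = 17^1 · u with u = 5/6 a unit in ℤ_17. Expand u iteratively via a_{v+i} = u_i mod 17, u_{i+1} = (u_i − a_{v+i})/17:
  u_0 = 5/6;  a_1 = 15;  u_1 = (u_0 − 15)/17 = -5/6
  u_1 = -5/6;  a_2 = 2;  u_2 = (u_1 − 2)/17 = -1/6
Digits: (0, 15, 2).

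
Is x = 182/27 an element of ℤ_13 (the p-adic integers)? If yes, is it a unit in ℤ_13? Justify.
x ∈ ℤ_13 but not a unit; v_13(x) = 1 > 0

ℤ_13 = {x ∈ ℚ_13 : v_13(x) ≥ 0} and ℤ_13^× = {x ∈ ℤ_13 : v_13(x) = 0}. Here v_13(182/27) = v_13(num) − v_13(den) = 1; compare against these criteria.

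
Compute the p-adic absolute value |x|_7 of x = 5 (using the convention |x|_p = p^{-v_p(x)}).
|5|_7 = 1

Step 1 — compute v_7(x) by factoring powers of 7 out of the numerator and denominator: v_7(5) = 0. Step 2 — apply |x|_p = p^{-v_p(x)} = 7^{0} = 1.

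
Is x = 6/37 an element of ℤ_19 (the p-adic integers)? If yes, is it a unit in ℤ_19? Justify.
x ∈ ℤ_19^× (unit); v_19(x) = 0

ℤ_19 = {x ∈ ℚ_19 : v_19(x) ≥ 0} and ℤ_19^× = {x ∈ ℤ_19 : v_19(x) = 0}. Here v_19(6/37) = v_19(num) − v_19(den) = 0; compare against these criteria.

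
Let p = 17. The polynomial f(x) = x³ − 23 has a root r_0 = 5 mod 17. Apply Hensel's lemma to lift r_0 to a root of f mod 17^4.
r_3 = 44868 (mod 83521)

Hensel: r_{i+1} = r_i − f(r_i)/f′(r_i) mod 17^{i+2}, where f′(x) = 3x². Iterate:
  r_0 = 5 (mod 17)
  r_1 = 73 (mod 289)
  r_2 = 651 (mod 4913)
  r_3 = 44868 (mod 83521)
Final: r = 44868 with f(r) ≡ 0 mod 17^4.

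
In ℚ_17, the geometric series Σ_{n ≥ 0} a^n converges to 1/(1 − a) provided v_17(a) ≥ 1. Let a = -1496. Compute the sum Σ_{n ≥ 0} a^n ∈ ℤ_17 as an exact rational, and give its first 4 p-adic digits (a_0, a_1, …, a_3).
Σ a^n = 1/(1 − a) = 1/1497;  first 4 digits = (1, 14, 3, 3)

v_17(a) = 1 ≥ 1, so the series converges in ℤ_17 to 1/(1 − a) = 1/(1 − (-1496)) = 1/1497. Expand this rational in ℤ_17: compute digits iteratively via d_i = x_i mod 17, x_{i+1} = (x_i − d_i)/17. The first 4 digits are (1, 14, 3, 3).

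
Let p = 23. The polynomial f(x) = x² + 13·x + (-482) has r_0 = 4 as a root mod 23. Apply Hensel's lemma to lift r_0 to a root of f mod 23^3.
r_2 = 6674 (mod 12167)

Hensel: r_{i+1} = r_i − f(r_i)·(f′(r_i))^{-1} mod 23^{i+2}, f′(x) = 2x + 13. Iterate:
  r_0 = 4 (mod 23)
  r_1 = 326 (mod 529)
  r_2 = 6674 (mod 12167)
Final: r = 6674 satisfies f(r) ≡ 0 mod 23^3.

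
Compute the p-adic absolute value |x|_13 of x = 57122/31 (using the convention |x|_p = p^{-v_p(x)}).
|57122/31|_13 = 1/28561

Step 1 — compute v_13(x) by factoring powers of 13 out of the numerator and denominator: v_13(57122/31) = 4. Step 2 — apply |x|_p = p^{-v_p(x)} = 13^{-4} = 1/28561.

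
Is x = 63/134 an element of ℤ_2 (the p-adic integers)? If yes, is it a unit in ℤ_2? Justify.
x ∉ ℤ_2 (v_2(x) = -1 < 0)

ℤ_2 = {x ∈ ℚ_2 : v_2(x) ≥ 0} and ℤ_2^× = {x ∈ ℤ_2 : v_2(x) = 0}. Here v_2(63/134) = v_2(num) − v_2(den) = -1; compare against these criteria.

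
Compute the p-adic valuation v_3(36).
v_3(36) = 2

v_3(n) is the largest exponent k such that 3^k divides n. Factor out: 36 = 3^2 · 4. (Sign doesn't affect v_p.) So v_3(36) = 2.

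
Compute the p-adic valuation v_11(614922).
v_11(614922) = 4

v_11(n) is the largest exponent k such that 11^k divides n. Factor out: 614922 = 11^4 · 42. (Sign doesn't affect v_p.) So v_11(614922) = 4.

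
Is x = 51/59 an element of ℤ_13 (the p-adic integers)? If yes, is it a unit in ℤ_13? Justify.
x ∈ ℤ_13^× (unit); v_13(x) = 0

ℤ_13 = {x ∈ ℚ_13 : v_13(x) ≥ 0} and ℤ_13^× = {x ∈ ℤ_13 : v_13(x) = 0}. Here v_13(51/59) = v_13(num) − v_13(den) = 0; compare against these criteria.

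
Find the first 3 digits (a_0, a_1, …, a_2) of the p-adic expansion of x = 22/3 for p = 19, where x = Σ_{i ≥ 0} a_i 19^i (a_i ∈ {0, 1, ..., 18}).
(a_0, …, a_2) = (1, 13, 12)

v_19(22/3) = 0 (numerator and denominator both coprime to 19), so x ∈ ℤ_19^×. Compute digits iteratively via a_i = x_i mod 19, x_{i+1} = (x_i − a_i)/19, with x_0 = x:
  x_0 = 22/3;  a_0 = 1;  x_1 = (x_0 − 1)/19 = 1/3
  x_1 = 1/3;  a_1 = 13;  x_2 = (x_1 − 13)/19 = -2/3
  x_2 = -2/3;  a_2 = 12;  x_3 = (x_2 − 12)/19 = -2/3
Digits: (1, 13, 12).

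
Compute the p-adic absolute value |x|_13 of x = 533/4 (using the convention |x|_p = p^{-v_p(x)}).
|533/4|_13 = 1/13

Step 1 — compute v_13(x) by factoring powers of 13 out of the numerator and denominator: v_13(533/4) = 1. Step 2 — apply |x|_p = p^{-v_p(x)} = 13^{-1} = 1/13.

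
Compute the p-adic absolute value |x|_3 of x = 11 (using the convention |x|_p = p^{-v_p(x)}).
|11|_3 = 1

Step 1 — compute v_3(x) by factoring powers of 3 out of the numerator and denominator: v_3(11) = 0. Step 2 — apply |x|_p = p^{-v_p(x)} = 3^{0} = 1.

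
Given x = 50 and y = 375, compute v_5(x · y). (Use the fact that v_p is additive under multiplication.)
v_5(18750) = 5

v_p(x) = 2 (factor: 50 = 5^2 · 2); v_p(y) = 3 (factor: 375 = 5^3 · 3). Additivity: v_p(xy) = v_p(x) + v_p(y) = 2 + 3 = 5. (Direct check: xy = 18750 = 5^5 · (6).)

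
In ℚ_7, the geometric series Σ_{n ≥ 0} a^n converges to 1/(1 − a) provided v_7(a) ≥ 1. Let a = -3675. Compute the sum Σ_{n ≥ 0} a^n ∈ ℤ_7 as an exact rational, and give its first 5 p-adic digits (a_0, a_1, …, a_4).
Σ a^n = 1/(1 − a) = 1/3676;  first 5 digits = (1, 0, 2, 3, 2)

v_7(a) = 2 ≥ 1, so the series converges in ℤ_7 to 1/(1 − a) = 1/(1 − (-3675)) = 1/3676. Expand this rational in ℤ_7: compute digits iteratively via d_i = x_i mod 7, x_{i+1} = (x_i − d_i)/7. The first 5 digits are (1, 0, 2, 3, 2).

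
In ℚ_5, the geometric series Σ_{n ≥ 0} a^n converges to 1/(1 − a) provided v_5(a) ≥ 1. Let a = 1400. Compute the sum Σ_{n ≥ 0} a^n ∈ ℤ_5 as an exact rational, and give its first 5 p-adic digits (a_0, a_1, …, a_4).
Σ a^n = 1/(1 − a) = -1/1399;  first 5 digits = (1, 0, 1, 1, 3)

v_5(a) = 2 ≥ 1, so the series converges in ℤ_5 to 1/(1 − a) = 1/(1 − 1400) = -1/1399. Expand this rational in ℤ_5: compute digits iteratively via d_i = x_i mod 5, x_{i+1} = (x_i − d_i)/5. The first 5 digits are (1, 0, 1, 1, 3).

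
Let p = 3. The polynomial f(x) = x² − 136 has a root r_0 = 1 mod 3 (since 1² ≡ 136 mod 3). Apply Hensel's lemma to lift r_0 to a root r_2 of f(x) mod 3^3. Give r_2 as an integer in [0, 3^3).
r_2 = 1 (mod 27)

Hensel's recurrence: r_{i+1} = r_i − f(r_i)·(f′(r_i))^{-1} mod 3^{i+2}, with f′(x) = 2x. Iterate:
  r_0 = 1 (mod 3)
  r_1 = 1 (mod 9)
  r_2 = 1 (mod 27)
Final: r_2 = 1, and one checks f(r_2) ≡ 0 mod 3^3.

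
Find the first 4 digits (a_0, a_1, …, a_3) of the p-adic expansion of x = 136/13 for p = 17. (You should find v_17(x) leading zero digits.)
(a_0, …, a_3) = (0, 15, 7, 10)

v_17(136/13) = 1, so a_0 = ... = a_0 = 0. Factor out: x = 17^1 · u with u = 8/13 a unit in ℤ_17. Expand u iteratively via a_{v+i} = u_i mod 17, u_{i+1} = (u_i − a_{v+i})/17:
  u_0 = 8/13;  a_1 = 15;  u_1 = (u_0 − 15)/17 = -11/13
  u_1 = -11/13;  a_2 = 7;  u_2 = (u_1 − 7)/17 = -6/13
  u_2 = -6/13;  a_3 = 10;  u_3 = (u_2 − 10)/17 = -8/13
Digits: (0, 15, 7, 10).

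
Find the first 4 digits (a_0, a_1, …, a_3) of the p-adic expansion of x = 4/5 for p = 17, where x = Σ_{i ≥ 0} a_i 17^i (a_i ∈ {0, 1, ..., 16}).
(a_0, …, a_3) = (11, 13, 6, 3)

v_17(4/5) = 0 (numerator and denominator both coprime to 17), so x ∈ ℤ_17^×. Compute digits iteratively via a_i = x_i mod 17, x_{i+1} = (x_i − a_i)/17, with x_0 = x:
  x_0 = 4/5;  a_0 = 11;  x_1 = (x_0 − 11)/17 = -3/5
  x_1 = -3/5;  a_1 = 13;  x_2 = (x_1 − 13)/17 = -4/5
  x_2 = -4/5;  a_2 = 6;  x_3 = (x_2 − 6)/17 = -2/5
  x_3 = -2/5;  a_3 = 3;  x_4 = (x_3 − 3)/17 = -1/5
Digits: (11, 13, 6, 3).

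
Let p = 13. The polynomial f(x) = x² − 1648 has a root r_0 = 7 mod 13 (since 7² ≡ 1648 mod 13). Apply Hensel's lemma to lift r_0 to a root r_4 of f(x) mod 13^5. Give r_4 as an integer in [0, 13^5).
r_4 = 280118 (mod 371293)

Hensel's recurrence: r_{i+1} = r_i − f(r_i)·(f′(r_i))^{-1} mod 13^{i+2}, with f′(x) = 2x. Iterate:
  r_0 = 7 (mod 13)
  r_1 = 85 (mod 169)
  r_2 = 1099 (mod 2197)
  r_3 = 23069 (mod 28561)
  r_4 = 280118 (mod 371293)
Final: r_4 = 280118, and one checks f(r_4) ≡ 0 mod 13^5.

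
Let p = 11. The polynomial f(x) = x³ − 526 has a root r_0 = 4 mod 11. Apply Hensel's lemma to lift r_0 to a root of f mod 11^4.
r_3 = 4415 (mod 14641)

Hensel: r_{i+1} = r_i − f(r_i)/f′(r_i) mod 11^{i+2}, where f′(x) = 3x². Iterate:
  r_0 = 4 (mod 11)
  r_1 = 59 (mod 121)
  r_2 = 422 (mod 1331)
  r_3 = 4415 (mod 14641)
Final: r = 4415 with f(r) ≡ 0 mod 11^4.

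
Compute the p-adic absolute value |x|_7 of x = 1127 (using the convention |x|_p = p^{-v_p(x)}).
|1127|_7 = 1/49

Step 1 — compute v_7(x) by factoring powers of 7 out of the numerator and denominator: v_7(1127) = 2. Step 2 — apply |x|_p = p^{-v_p(x)} = 7^{-2} = 1/49.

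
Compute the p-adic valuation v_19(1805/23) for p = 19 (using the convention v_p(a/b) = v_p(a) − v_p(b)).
v_19(1805/23) = 2

Factor powers of 19 from the numerator and denominator of the reduced fraction: 1805 = 19^2 · 5 and 23 = 19^0 · 23. Apply v_p(a/b) = v_p(a) − v_p(b): v_19(1805/23) = 2 − 0 = 2.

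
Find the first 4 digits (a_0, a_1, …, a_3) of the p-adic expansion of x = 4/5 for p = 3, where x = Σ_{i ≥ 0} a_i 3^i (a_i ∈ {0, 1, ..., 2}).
(a_0, …, a_3) = (2, 2, 1, 0)

v_3(4/5) = 0 (numerator and denominator both coprime to 3), so x ∈ ℤ_3^×. Compute digits iteratively via a_i = x_i mod 3, x_{i+1} = (x_i − a_i)/3, with x_0 = x:
  x_0 = 4/5;  a_0 = 2;  x_1 = (x_0 − 2)/3 = -2/5
  x_1 = -2/5;  a_1 = 2;  x_2 = (x_1 − 2)/3 = -4/5
  x_2 = -4/5;  a_2 = 1;  x_3 = (x_2 − 1)/3 = -3/5
  x_3 = -3/5;  a_3 = 0;  x_4 = (x_3 − 0)/3 = -1/5
Digits: (2, 2, 1, 0).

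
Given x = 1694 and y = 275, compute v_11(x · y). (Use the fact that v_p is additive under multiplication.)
v_11(465850) = 3

v_p(x) = 2 (factor: 1694 = 11^2 · 14); v_p(y) = 1 (factor: 275 = 11^1 · 25). Additivity: v_p(xy) = v_p(x) + v_p(y) = 2 + 1 = 3. (Direct check: xy = 465850 = 11^3 · (350).)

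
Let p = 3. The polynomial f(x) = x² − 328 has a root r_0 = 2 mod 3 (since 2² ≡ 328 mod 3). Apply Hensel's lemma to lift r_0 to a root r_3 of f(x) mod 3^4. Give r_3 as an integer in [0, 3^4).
r_3 = 2 (mod 81)

Hensel's recurrence: r_{i+1} = r_i − f(r_i)·(f′(r_i))^{-1} mod 3^{i+2}, with f′(x) = 2x. Iterate:
  r_0 = 2 (mod 3)
  r_1 = 2 (mod 9)
  r_2 = 2 (mod 27)
  r_3 = 2 (mod 81)
Final: r_3 = 2, and one checks f(r_3) ≡ 0 mod 3^4.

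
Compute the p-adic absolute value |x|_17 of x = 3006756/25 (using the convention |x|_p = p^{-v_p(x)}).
|3006756/25|_17 = 1/83521

Step 1 — compute v_17(x) by factoring powers of 17 out of the numerator and denominator: v_17(3006756/25) = 4. Step 2 — apply |x|_p = p^{-v_p(x)} = 17^{-4} = 1/83521.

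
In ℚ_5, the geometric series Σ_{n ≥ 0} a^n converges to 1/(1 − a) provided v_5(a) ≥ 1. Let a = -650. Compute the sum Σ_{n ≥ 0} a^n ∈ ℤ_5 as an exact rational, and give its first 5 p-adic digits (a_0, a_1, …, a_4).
Σ a^n = 1/(1 − a) = 1/651;  first 5 digits = (1, 0, 4, 4, 4)

v_5(a) = 2 ≥ 1, so the series converges in ℤ_5 to 1/(1 − a) = 1/(1 − (-650)) = 1/651. Expand this rational in ℤ_5: compute digits iteratively via d_i = x_i mod 5, x_{i+1} = (x_i − d_i)/5. The first 5 digits are (1, 0, 4, 4, 4).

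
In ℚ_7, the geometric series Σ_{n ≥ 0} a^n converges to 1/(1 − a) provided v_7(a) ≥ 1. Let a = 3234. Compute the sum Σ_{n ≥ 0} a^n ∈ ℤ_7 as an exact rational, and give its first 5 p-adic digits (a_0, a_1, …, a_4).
Σ a^n = 1/(1 − a) = -1/3233;  first 5 digits = (1, 0, 3, 2, 3)

v_7(a) = 2 ≥ 1, so the series converges in ℤ_7 to 1/(1 − a) = 1/(1 − 3234) = -1/3233. Expand this rational in ℤ_7: compute digits iteratively via d_i = x_i mod 7, x_{i+1} = (x_i − d_i)/7. The first 5 digits are (1, 0, 3, 2, 3).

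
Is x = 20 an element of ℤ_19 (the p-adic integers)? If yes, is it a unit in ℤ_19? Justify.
x ∈ ℤ_19^× (unit); v_19(x) = 0

ℤ_19 = {x ∈ ℚ_19 : v_19(x) ≥ 0} and ℤ_19^× = {x ∈ ℤ_19 : v_19(x) = 0}. Here v_19(20) = v_19(num) − v_19(den) = 0; compare against these criteria.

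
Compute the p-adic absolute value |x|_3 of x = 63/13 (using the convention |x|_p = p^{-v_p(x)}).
|63/13|_3 = 1/9

Step 1 — compute v_3(x) by factoring powers of 3 out of the numerator and denominator: v_3(63/13) = 2. Step 2 — apply |x|_p = p^{-v_p(x)} = 3^{-2} = 1/9.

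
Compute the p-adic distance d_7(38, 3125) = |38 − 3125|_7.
d_7(38, 3125) = 1/343

Step 1 — x − y = 38 − 3125 = -3087. Step 2 — v_7(-3087) = 3 (factor: -3087 = −(7^3 · 9); the sign does not affect v_p). Step 3 — |x − y|_7 = 7^{-3} = 1/343.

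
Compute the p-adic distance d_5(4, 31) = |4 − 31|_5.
d_5(4, 31) = 1

Step 1 — x − y = 4 − 31 = -27. Step 2 — v_5(-27) = 0 (factor: -27 = −(5^0 · 27); the sign does not affect v_p). Step 3 — |x − y|_5 = 5^{0} = 1.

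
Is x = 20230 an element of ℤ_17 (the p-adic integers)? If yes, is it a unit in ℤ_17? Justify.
x ∈ ℤ_17 but not a unit; v_17(x) = 2 > 0

ℤ_17 = {x ∈ ℚ_17 : v_17(x) ≥ 0} and ℤ_17^× = {x ∈ ℤ_17 : v_17(x) = 0}. Here v_17(20230) = v_17(num) − v_17(den) = 2; compare against these criteria.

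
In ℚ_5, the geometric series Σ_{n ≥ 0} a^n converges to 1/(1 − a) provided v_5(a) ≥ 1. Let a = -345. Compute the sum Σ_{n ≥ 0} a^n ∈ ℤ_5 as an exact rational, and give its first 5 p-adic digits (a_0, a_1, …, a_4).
Σ a^n = 1/(1 − a) = 1/346;  first 5 digits = (1, 1, 2, 0, 4)

v_5(a) = 1 ≥ 1, so the series converges in ℤ_5 to 1/(1 − a) = 1/(1 − (-345)) = 1/346. Expand this rational in ℤ_5: compute digits iteratively via d_i = x_i mod 5, x_{i+1} = (x_i − d_i)/5. The first 5 digits are (1, 1, 2, 0, 4).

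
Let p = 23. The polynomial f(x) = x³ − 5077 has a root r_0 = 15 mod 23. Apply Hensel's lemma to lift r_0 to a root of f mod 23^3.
r_2 = 4592 (mod 12167)

Hensel: r_{i+1} = r_i − f(r_i)/f′(r_i) mod 23^{i+2}, where f′(x) = 3x². Iterate:
  r_0 = 15 (mod 23)
  r_1 = 360 (mod 529)
  r_2 = 4592 (mod 12167)
Final: r = 4592 with f(r) ≡ 0 mod 23^3.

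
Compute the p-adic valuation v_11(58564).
v_11(58564) = 4

v_11(n) is the largest exponent k such that 11^k divides n. Factor out: 58564 = 11^4 · 4. (Sign doesn't affect v_p.) So v_11(58564) = 4.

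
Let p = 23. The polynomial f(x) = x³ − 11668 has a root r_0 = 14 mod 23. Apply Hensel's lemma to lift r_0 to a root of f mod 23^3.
r_2 = 5258 (mod 12167)

Hensel: r_{i+1} = r_i − f(r_i)/f′(r_i) mod 23^{i+2}, where f′(x) = 3x². Iterate:
  r_0 = 14 (mod 23)
  r_1 = 497 (mod 529)
  r_2 = 5258 (mod 12167)
Final: r = 5258 with f(r) ≡ 0 mod 23^3.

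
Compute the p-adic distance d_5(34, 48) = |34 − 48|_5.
d_5(34, 48) = 1

Step 1 — x − y = 34 − 48 = -14. Step 2 — v_5(-14) = 0 (factor: -14 = −(5^0 · 14); the sign does not affect v_p). Step 3 — |x − y|_5 = 5^{0} = 1.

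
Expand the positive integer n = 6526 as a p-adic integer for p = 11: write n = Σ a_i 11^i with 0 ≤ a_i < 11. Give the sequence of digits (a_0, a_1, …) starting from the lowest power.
(a_0, a_1, …) = (3, 10, 9, 4)

Repeated division by 11 gives the digits low-to-high: 6526 = 3 + 10·11^1 + 9·11^2 + 4·11^3. Digit sequence: (3, 10, 9, 4).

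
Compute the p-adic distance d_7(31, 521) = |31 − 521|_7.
d_7(31, 521) = 1/49

Step 1 — x − y = 31 − 521 = -490. Step 2 — v_7(-490) = 2 (factor: -490 = −(7^2 · 10); the sign does not affect v_p). Step 3 — |x − y|_7 = 7^{-2} = 1/49.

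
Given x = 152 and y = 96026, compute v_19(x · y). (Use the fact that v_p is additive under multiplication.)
v_19(14595952) = 4

v_p(x) = 1 (factor: 152 = 19^1 · 8); v_p(y) = 3 (factor: 96026 = 19^3 · 14). Additivity: v_p(xy) = v_p(x) + v_p(y) = 1 + 3 = 4. (Direct check: xy = 14595952 = 19^4 · (112).)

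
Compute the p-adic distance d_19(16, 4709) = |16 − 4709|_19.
d_19(16, 4709) = 1/361

Step 1 — x − y = 16 − 4709 = -4693. Step 2 — v_19(-4693) = 2 (factor: -4693 = −(19^2 · 13); the sign does not affect v_p). Step 3 — |x − y|_19 = 19^{-2} = 1/361.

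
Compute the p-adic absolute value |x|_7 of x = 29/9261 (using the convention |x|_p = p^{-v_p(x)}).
|29/9261|_7 = 343

Step 1 — compute v_7(x) by factoring powers of 7 out of the numerator and denominator: v_7(29/9261) = -3. Step 2 — apply |x|_p = p^{-v_p(x)} = 7^{3} = 343.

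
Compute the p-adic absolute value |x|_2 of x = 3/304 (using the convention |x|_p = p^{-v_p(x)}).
|3/304|_2 = 16

Step 1 — compute v_2(x) by factoring powers of 2 out of the numerator and denominator: v_2(3/304) = -4. Step 2 — apply |x|_p = p^{-v_p(x)} = 2^{4} = 16.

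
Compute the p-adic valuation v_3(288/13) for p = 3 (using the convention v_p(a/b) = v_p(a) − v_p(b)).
v_3(288/13) = 2

Factor powers of 3 from the numerator and denominator of the reduced fraction: 288 = 3^2 · 32 and 13 = 3^0 · 13. Apply v_p(a/b) = v_p(a) − v_p(b): v_3(288/13) = 2 − 0 = 2.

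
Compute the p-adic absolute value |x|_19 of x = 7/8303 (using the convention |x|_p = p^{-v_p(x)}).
|7/8303|_19 = 361

Step 1 — compute v_19(x) by factoring powers of 19 out of the numerator and denominator: v_19(7/8303) = -2. Step 2 — apply |x|_p = p^{-v_p(x)} = 19^{2} = 361.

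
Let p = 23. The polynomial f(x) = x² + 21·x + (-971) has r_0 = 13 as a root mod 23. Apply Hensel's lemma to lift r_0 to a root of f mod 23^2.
r_1 = 13 (mod 529)

Hensel: r_{i+1} = r_i − f(r_i)·(f′(r_i))^{-1} mod 23^{i+2}, f′(x) = 2x + 21. Iterate:
  r_0 = 13 (mod 23)
  r_1 = 13 (mod 529)
Final: r = 13 satisfies f(r) ≡ 0 mod 23^2.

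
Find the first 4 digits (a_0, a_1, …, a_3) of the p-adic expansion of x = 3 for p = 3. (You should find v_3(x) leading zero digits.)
(a_0, …, a_3) = (0, 1, 0, 0)

v_3(3) = 1, so a_0 = ... = a_0 = 0. Factor out: x = 3^1 · u with u = 1 a unit in ℤ_3. Expand u iteratively via a_{v+i} = u_i mod 3, u_{i+1} = (u_i − a_{v+i})/3:
  u_0 = 1;  a_1 = 1;  u_1 = (u_0 − 1)/3 = 0
  u_1 = 0;  a_2 = 0;  u_2 = (u_1 − 0)/3 = 0
  u_2 = 0;  a_3 = 0;  u_3 = (u_2 − 0)/3 = 0
Digits: (0, 1, 0, 0).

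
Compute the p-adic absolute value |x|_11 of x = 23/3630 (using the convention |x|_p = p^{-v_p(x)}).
|23/3630|_11 = 121

Step 1 — compute v_11(x) by factoring powers of 11 out of the numerator and denominator: v_11(23/3630) = -2. Step 2 — apply |x|_p = p^{-v_p(x)} = 11^{2} = 121.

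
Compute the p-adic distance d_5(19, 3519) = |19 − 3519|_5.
d_5(19, 3519) = 1/125

Step 1 — x − y = 19 − 3519 = -3500. Step 2 — v_5(-3500) = 3 (factor: -3500 = −(5^3 · 28); the sign does not affect v_p). Step 3 — |x − y|_5 = 5^{-3} = 1/125.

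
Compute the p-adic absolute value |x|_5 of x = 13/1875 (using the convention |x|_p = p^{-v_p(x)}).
|13/1875|_5 = 625

Step 1 — compute v_5(x) by factoring powers of 5 out of the numerator and denominator: v_5(13/1875) = -4. Step 2 — apply |x|_p = p^{-v_p(x)} = 5^{4} = 625.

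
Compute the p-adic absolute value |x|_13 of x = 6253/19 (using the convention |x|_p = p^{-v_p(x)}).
|6253/19|_13 = 1/169

Step 1 — compute v_13(x) by factoring powers of 13 out of the numerator and denominator: v_13(6253/19) = 2. Step 2 — apply |x|_p = p^{-v_p(x)} = 13^{-2} = 1/169.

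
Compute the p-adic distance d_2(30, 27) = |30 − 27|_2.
d_2(30, 27) = 1

Step 1 — x − y = 30 − 27 = 3. Step 2 — v_2(3) = 0 (factor: 3 = (2^0 · 3); the sign does not affect v_p). Step 3 — |x − y|_2 = 2^{0} = 1.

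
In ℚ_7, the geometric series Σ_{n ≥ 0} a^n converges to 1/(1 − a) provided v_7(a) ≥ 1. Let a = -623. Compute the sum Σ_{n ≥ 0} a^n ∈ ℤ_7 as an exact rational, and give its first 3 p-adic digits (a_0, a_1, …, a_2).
Σ a^n = 1/(1 − a) = 1/624;  first 3 digits = (1, 2, 5)

v_7(a) = 1 ≥ 1, so the series converges in ℤ_7 to 1/(1 − a) = 1/(1 − (-623)) = 1/624. Expand this rational in ℤ_7: compute digits iteratively via d_i = x_i mod 7, x_{i+1} = (x_i − d_i)/7. The first 3 digits are (1, 2, 5).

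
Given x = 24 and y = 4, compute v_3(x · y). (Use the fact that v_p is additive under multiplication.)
v_3(96) = 1

v_p(x) = 1 (factor: 24 = 3^1 · 8); v_p(y) = 0 (factor: 4 = 3^0 · 4). Additivity: v_p(xy) = v_p(x) + v_p(y) = 1 + 0 = 1. (Direct check: xy = 96 = 3^1 · (32).)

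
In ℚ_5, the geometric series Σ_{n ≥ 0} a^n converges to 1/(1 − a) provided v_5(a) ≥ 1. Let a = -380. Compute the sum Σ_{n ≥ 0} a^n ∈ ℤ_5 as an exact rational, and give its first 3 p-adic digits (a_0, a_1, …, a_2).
Σ a^n = 1/(1 − a) = 1/381;  first 3 digits = (1, 4, 0)

v_5(a) = 1 ≥ 1, so the series converges in ℤ_5 to 1/(1 − a) = 1/(1 − (-380)) = 1/381. Expand this rational in ℤ_5: compute digits iteratively via d_i = x_i mod 5, x_{i+1} = (x_i − d_i)/5. The first 3 digits are (1, 4, 0).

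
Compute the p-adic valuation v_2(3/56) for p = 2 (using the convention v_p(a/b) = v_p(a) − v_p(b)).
v_2(3/56) = -3

Factor powers of 2 from the numerator and denominator of the reduced fraction: 3 = 2^0 · 3 and 56 = 2^3 · 7. Apply v_p(a/b) = v_p(a) − v_p(b): v_2(3/56) = 0 − 3 = -3.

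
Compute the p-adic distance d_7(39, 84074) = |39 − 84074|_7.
d_7(39, 84074) = 1/16807

Step 1 — x − y = 39 − 84074 = -84035. Step 2 — v_7(-84035) = 5 (factor: -84035 = −(7^5 · 5); the sign does not affect v_p). Step 3 — |x − y|_7 = 7^{-5} = 1/16807.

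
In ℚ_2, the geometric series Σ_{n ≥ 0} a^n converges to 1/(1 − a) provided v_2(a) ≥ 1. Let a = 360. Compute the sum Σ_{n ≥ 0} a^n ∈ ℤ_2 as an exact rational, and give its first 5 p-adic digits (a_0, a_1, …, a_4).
Σ a^n = 1/(1 − a) = -1/359;  first 5 digits = (1, 0, 0, 1, 0)

v_2(a) = 3 ≥ 1, so the series converges in ℤ_2 to 1/(1 − a) = 1/(1 − 360) = -1/359. Expand this rational in ℤ_2: compute digits iteratively via d_i = x_i mod 2, x_{i+1} = (x_i − d_i)/2. The first 5 digits are (1, 0, 0, 1, 0).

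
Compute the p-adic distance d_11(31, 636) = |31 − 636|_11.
d_11(31, 636) = 1/121

Step 1 — x − y = 31 − 636 = -605. Step 2 — v_11(-605) = 2 (factor: -605 = −(11^2 · 5); the sign does not affect v_p). Step 3 — |x − y|_11 = 11^{-2} = 1/121.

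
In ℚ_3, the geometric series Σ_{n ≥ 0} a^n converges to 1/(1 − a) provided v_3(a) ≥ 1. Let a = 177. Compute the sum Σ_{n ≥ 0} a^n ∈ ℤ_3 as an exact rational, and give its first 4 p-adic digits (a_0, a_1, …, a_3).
Σ a^n = 1/(1 − a) = -1/176;  first 4 digits = (1, 2, 2, 1)

v_3(a) = 1 ≥ 1, so the series converges in ℤ_3 to 1/(1 − a) = 1/(1 − 177) = -1/176. Expand this rational in ℤ_3: compute digits iteratively via d_i = x_i mod 3, x_{i+1} = (x_i − d_i)/3. The first 4 digits are (1, 2, 2, 1).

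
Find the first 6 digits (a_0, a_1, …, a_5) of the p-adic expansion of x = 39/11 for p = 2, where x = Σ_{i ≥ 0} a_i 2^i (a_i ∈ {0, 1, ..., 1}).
(a_0, …, a_5) = (1, 0, 1, 0, 1, 0)

v_2(39/11) = 0 (numerator and denominator both coprime to 2), so x ∈ ℤ_2^×. Compute digits iteratively via a_i = x_i mod 2, x_{i+1} = (x_i − a_i)/2, with x_0 = x:
  x_0 = 39/11;  a_0 = 1;  x_1 = (x_0 − 1)/2 = 14/11
  x_1 = 14/11;  a_1 = 0;  x_2 = (x_1 − 0)/2 = 7/11
  x_2 = 7/11;  a_2 = 1;  x_3 = (x_2 − 1)/2 = -2/11
  x_3 = -2/11;  a_3 = 0;  x_4 = (x_3 − 0)/2 = -1/11
  x_4 = -1/11;  a_4 = 1;  x_5 = (x_4 − 1)/2 = -6/11
  x_5 = -6/11;  a_5 = 0;  x_6 = (x_5 − 0)/2 = -3/11
Digits: (1, 0, 1, 0, 1, 0).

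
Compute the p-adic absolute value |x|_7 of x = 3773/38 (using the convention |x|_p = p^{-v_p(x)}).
|3773/38|_7 = 1/343

Step 1 — compute v_7(x) by factoring powers of 7 out of the numerator and denominator: v_7(3773/38) = 3. Step 2 — apply |x|_p = p^{-v_p(x)} = 7^{-3} = 1/343.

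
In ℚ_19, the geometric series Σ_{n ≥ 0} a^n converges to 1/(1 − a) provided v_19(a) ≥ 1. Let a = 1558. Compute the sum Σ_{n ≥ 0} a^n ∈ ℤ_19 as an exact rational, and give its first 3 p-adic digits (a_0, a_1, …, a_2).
Σ a^n = 1/(1 − a) = -1/1557;  first 3 digits = (1, 6, 2)

v_19(a) = 1 ≥ 1, so the series converges in ℤ_19 to 1/(1 − a) = 1/(1 − 1558) = -1/1557. Expand this rational in ℤ_19: compute digits iteratively via d_i = x_i mod 19, x_{i+1} = (x_i − d_i)/19. The first 3 digits are (1, 6, 2).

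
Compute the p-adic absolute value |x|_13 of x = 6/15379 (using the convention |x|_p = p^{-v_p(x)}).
|6/15379|_13 = 2197

Step 1 — compute v_13(x) by factoring powers of 13 out of the numerator and denominator: v_13(6/15379) = -3. Step 2 — apply |x|_p = p^{-v_p(x)} = 13^{3} = 2197.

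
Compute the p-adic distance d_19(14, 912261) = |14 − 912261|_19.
d_19(14, 912261) = 1/130321

Step 1 — x − y = 14 − 912261 = -912247. Step 2 — v_19(-912247) = 4 (factor: -912247 = −(19^4 · 7); the sign does not affect v_p). Step 3 — |x − y|_19 = 19^{-4} = 1/130321.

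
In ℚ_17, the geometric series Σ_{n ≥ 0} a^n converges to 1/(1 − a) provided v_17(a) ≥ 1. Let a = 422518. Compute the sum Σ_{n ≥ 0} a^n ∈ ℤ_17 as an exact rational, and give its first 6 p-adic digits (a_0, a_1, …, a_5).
Σ a^n = 1/(1 − a) = -1/422517;  first 6 digits = (1, 0, 0, 1, 5, 0)

v_17(a) = 3 ≥ 1, so the series converges in ℤ_17 to 1/(1 − a) = 1/(1 − 422518) = -1/422517. Expand this rational in ℤ_17: compute digits iteratively via d_i = x_i mod 17, x_{i+1} = (x_i − d_i)/17. The first 6 digits are (1, 0, 0, 1, 5, 0).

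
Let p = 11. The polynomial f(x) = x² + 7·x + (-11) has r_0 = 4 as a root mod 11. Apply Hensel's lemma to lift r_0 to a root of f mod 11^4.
r_3 = 5471 (mod 14641)

Hensel: r_{i+1} = r_i − f(r_i)·(f′(r_i))^{-1} mod 11^{i+2}, f′(x) = 2x + 7. Iterate:
  r_0 = 4 (mod 11)
  r_1 = 26 (mod 121)
  r_2 = 147 (mod 1331)
  r_3 = 5471 (mod 14641)
Final: r = 5471 satisfies f(r) ≡ 0 mod 11^4.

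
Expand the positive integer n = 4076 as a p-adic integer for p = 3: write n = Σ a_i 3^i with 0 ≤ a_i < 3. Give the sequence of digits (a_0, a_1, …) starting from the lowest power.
(a_0, a_1, …) = (2, 2, 2, 0, 2, 1, 2, 1)

Repeated division by 3 gives the digits low-to-high: 4076 = 2 + 2·3^1 + 2·3^2 + 2·3^4 + 1·3^5 + 2·3^6 + 1·3^7. Digit sequence: (2, 2, 2, 0, 2, 1, 2, 1).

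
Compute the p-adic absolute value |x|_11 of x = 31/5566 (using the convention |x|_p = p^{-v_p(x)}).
|31/5566|_11 = 121

Step 1 — compute v_11(x) by factoring powers of 11 out of the numerator and denominator: v_11(31/5566) = -2. Step 2 — apply |x|_p = p^{-v_p(x)} = 11^{2} = 121.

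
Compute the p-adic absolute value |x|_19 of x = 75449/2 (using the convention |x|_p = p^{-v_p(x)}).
|75449/2|_19 = 1/6859

Step 1 — compute v_19(x) by factoring powers of 19 out of the numerator and denominator: v_19(75449/2) = 3. Step 2 — apply |x|_p = p^{-v_p(x)} = 19^{-3} = 1/6859.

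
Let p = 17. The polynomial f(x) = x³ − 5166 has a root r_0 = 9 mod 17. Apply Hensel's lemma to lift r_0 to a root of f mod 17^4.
r_3 = 62569 (mod 83521)

Hensel: r_{i+1} = r_i − f(r_i)/f′(r_i) mod 17^{i+2}, where f′(x) = 3x². Iterate:
  r_0 = 9 (mod 17)
  r_1 = 145 (mod 289)
  r_2 = 3613 (mod 4913)
  r_3 = 62569 (mod 83521)
Final: r = 62569 with f(r) ≡ 0 mod 17^4.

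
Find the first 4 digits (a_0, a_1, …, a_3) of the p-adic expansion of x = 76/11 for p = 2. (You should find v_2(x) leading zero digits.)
(a_0, …, a_3) = (0, 0, 1, 0)

v_2(76/11) = 2, so a_0 = ... = a_1 = 0. Factor out: x = 2^2 · u with u = 19/11 a unit in ℤ_2. Expand u iteratively via a_{v+i} = u_i mod 2, u_{i+1} = (u_i − a_{v+i})/2:
  u_0 = 19/11;  a_2 = 1;  u_1 = (u_0 − 1)/2 = 4/11
  u_1 = 4/11;  a_3 = 0;  u_2 = (u_1 − 0)/2 = 2/11
Digits: (0, 0, 1, 0).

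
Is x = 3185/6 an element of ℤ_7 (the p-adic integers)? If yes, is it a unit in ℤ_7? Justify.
x ∈ ℤ_7 but not a unit; v_7(x) = 2 > 0

ℤ_7 = {x ∈ ℚ_7 : v_7(x) ≥ 0} and ℤ_7^× = {x ∈ ℤ_7 : v_7(x) = 0}. Here v_7(3185/6) = v_7(num) − v_7(den) = 2; compare against these criteria.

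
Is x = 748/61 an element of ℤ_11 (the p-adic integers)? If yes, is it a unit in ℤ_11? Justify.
x ∈ ℤ_11 but not a unit; v_11(x) = 1 > 0

ℤ_11 = {x ∈ ℚ_11 : v_11(x) ≥ 0} and ℤ_11^× = {x ∈ ℤ_11 : v_11(x) = 0}. Here v_11(748/61) = v_11(num) − v_11(den) = 1; compare against these criteria.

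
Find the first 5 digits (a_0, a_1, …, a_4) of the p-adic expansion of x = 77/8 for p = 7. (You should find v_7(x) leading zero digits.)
(a_0, …, a_4) = (0, 4, 4, 2, 4)

v_7(77/8) = 1, so a_0 = ... = a_0 = 0. Factor out: x = 7^1 · u with u = 11/8 a unit in ℤ_7. Expand u iteratively via a_{v+i} = u_i mod 7, u_{i+1} = (u_i − a_{v+i})/7:
  u_0 = 11/8;  a_1 = 4;  u_1 = (u_0 − 4)/7 = -3/8
  u_1 = -3/8;  a_2 = 4;  u_2 = (u_1 − 4)/7 = -5/8
  u_2 = -5/8;  a_3 = 2;  u_3 = (u_2 − 2)/7 = -3/8
  u_3 = -3/8;  a_4 = 4;  u_4 = (u_3 − 4)/7 = -5/8
Digits: (0, 4, 4, 2, 4).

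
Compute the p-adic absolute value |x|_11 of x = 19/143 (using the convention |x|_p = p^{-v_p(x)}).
|19/143|_11 = 11

Step 1 — compute v_11(x) by factoring powers of 11 out of the numerator and denominator: v_11(19/143) = -1. Step 2 — apply |x|_p = p^{-v_p(x)} = 11^{1} = 11.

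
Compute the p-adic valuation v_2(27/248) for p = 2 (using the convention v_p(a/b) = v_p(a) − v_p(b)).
v_2(27/248) = -3

Factor powers of 2 from the numerator and denominator of the reduced fraction: 27 = 2^0 · 27 and 248 = 2^3 · 31. Apply v_p(a/b) = v_p(a) − v_p(b): v_2(27/248) = 0 − 3 = -3.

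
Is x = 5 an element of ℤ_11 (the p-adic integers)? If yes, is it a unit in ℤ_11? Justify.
x ∈ ℤ_11^× (unit); v_11(x) = 0

ℤ_11 = {x ∈ ℚ_11 : v_11(x) ≥ 0} and ℤ_11^× = {x ∈ ℤ_11 : v_11(x) = 0}. Here v_11(5) = v_11(num) − v_11(den) = 0; compare against these criteria.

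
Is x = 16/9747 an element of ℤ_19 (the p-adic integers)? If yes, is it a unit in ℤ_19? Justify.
x ∉ ℤ_19 (v_19(x) = -2 < 0)

ℤ_19 = {x ∈ ℚ_19 : v_19(x) ≥ 0} and ℤ_19^× = {x ∈ ℤ_19 : v_19(x) = 0}. Here v_19(16/9747) = v_19(num) − v_19(den) = -2; compare against these criteria.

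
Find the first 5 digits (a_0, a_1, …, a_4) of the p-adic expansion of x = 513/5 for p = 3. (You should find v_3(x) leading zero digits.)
(a_0, …, a_4) = (0, 0, 0, 2, 0)

v_3(513/5) = 3, so a_0 = ... = a_2 = 0. Factor out: x = 3^3 · u with u = 19/5 a unit in ℤ_3. Expand u iteratively via a_{v+i} = u_i mod 3, u_{i+1} = (u_i − a_{v+i})/3:
  u_0 = 19/5;  a_3 = 2;  u_1 = (u_0 − 2)/3 = 3/5
  u_1 = 3/5;  a_4 = 0;  u_2 = (u_1 − 0)/3 = 1/5
Digits: (0, 0, 0, 2, 0).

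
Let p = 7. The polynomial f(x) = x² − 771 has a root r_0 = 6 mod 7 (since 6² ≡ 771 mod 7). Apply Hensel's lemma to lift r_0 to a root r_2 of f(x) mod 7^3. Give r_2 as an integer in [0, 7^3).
r_2 = 153 (mod 343)

Hensel's recurrence: r_{i+1} = r_i − f(r_i)·(f′(r_i))^{-1} mod 7^{i+2}, with f′(x) = 2x. Iterate:
  r_0 = 6 (mod 7)
  r_1 = 6 (mod 49)
  r_2 = 153 (mod 343)
Final: r_2 = 153, and one checks f(r_2) ≡ 0 mod 7^3.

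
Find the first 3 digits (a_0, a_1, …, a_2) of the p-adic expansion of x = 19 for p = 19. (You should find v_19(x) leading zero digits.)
(a_0, …, a_2) = (0, 1, 0)

v_19(19) = 1, so a_0 = ... = a_0 = 0. Factor out: x = 19^1 · u with u = 1 a unit in ℤ_19. Expand u iteratively via a_{v+i} = u_i mod 19, u_{i+1} = (u_i − a_{v+i})/19:
  u_0 = 1;  a_1 = 1;  u_1 = (u_0 − 1)/19 = 0
  u_1 = 0;  a_2 = 0;  u_2 = (u_1 − 0)/19 = 0
Digits: (0, 1, 0).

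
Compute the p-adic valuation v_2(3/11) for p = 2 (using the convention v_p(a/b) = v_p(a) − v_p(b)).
v_2(3/11) = 0

Factor powers of 2 from the numerator and denominator of the reduced fraction: 3 = 2^0 · 3 and 11 = 2^0 · 11. Apply v_p(a/b) = v_p(a) − v_p(b): v_2(3/11) = 0 − 0 = 0.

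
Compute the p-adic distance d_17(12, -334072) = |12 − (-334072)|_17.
d_17(12, -334072) = 1/83521

Step 1 — x − y = 12 − (-334072) = 334084. Step 2 — v_17(334084) = 4 (factor: 334084 = (17^4 · 4); the sign does not affect v_p). Step 3 — |x − y|_17 = 17^{-4} = 1/83521.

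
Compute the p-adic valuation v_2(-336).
v_2(-336) = 4

v_2(n) is the largest exponent k such that 2^k divides n. Factor out: -336 = -2^4 · 21. (Sign doesn't affect v_p.) So v_2(-336) = 4.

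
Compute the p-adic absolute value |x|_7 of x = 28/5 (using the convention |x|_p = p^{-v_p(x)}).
|28/5|_7 = 1/7

Step 1 — compute v_7(x) by factoring powers of 7 out of the numerator and denominator: v_7(28/5) = 1. Step 2 — apply |x|_p = p^{-v_p(x)} = 7^{-1} = 1/7.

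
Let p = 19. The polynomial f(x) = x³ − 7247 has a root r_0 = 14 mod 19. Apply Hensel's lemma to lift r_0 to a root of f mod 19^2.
r_1 = 204 (mod 361)

Hensel: r_{i+1} = r_i − f(r_i)/f′(r_i) mod 19^{i+2}, where f′(x) = 3x². Iterate:
  r_0 = 14 (mod 19)
  r_1 = 204 (mod 361)
Final: r = 204 with f(r) ≡ 0 mod 19^2.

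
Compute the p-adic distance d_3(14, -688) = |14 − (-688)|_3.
d_3(14, -688) = 1/27

Step 1 — x − y = 14 − (-688) = 702. Step 2 — v_3(702) = 3 (factor: 702 = (3^3 · 26); the sign does not affect v_p). Step 3 — |x − y|_3 = 3^{-3} = 1/27.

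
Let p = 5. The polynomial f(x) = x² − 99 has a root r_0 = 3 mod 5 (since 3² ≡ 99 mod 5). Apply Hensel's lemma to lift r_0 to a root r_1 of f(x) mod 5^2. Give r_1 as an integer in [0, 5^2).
r_1 = 18 (mod 25)

Hensel's recurrence: r_{i+1} = r_i − f(r_i)·(f′(r_i))^{-1} mod 5^{i+2}, with f′(x) = 2x. Iterate:
  r_0 = 3 (mod 5)
  r_1 = 18 (mod 25)
Final: r_1 = 18, and one checks f(r_1) ≡ 0 mod 5^2.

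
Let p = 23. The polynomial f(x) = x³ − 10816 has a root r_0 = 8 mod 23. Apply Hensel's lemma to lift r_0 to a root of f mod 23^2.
r_1 = 238 (mod 529)

Hensel: r_{i+1} = r_i − f(r_i)/f′(r_i) mod 23^{i+2}, where f′(x) = 3x². Iterate:
  r_0 = 8 (mod 23)
  r_1 = 238 (mod 529)
Final: r = 238 with f(r) ≡ 0 mod 23^2.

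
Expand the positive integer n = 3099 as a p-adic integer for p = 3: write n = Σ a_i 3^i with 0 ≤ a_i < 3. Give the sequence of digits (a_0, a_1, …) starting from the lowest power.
(a_0, a_1, …) = (0, 1, 2, 0, 2, 0, 1, 1)

Repeated division by 3 gives the digits low-to-high: 3099 = 1·3^1 + 2·3^2 + 2·3^4 + 1·3^6 + 1·3^7. Digit sequence: (0, 1, 2, 0, 2, 0, 1, 1).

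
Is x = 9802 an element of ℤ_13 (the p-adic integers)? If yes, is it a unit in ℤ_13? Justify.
x ∈ ℤ_13 but not a unit; v_13(x) = 2 > 0

ℤ_13 = {x ∈ ℚ_13 : v_13(x) ≥ 0} and ℤ_13^× = {x ∈ ℤ_13 : v_13(x) = 0}. Here v_13(9802) = v_13(num) − v_13(den) = 2; compare against these criteria.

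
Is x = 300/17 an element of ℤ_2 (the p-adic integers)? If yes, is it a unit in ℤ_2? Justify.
x ∈ ℤ_2 but not a unit; v_2(x) = 2 > 0

ℤ_2 = {x ∈ ℚ_2 : v_2(x) ≥ 0} and ℤ_2^× = {x ∈ ℤ_2 : v_2(x) = 0}. Here v_2(300/17) = v_2(num) − v_2(den) = 2; compare against these criteria.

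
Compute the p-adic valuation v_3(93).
v_3(93) = 1

v_3(n) is the largest exponent k such that 3^k divides n. Factor out: 93 = 3^1 · 31. (Sign doesn't affect v_p.) So v_3(93) = 1.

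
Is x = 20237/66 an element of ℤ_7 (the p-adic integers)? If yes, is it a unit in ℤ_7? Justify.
x ∈ ℤ_7 but not a unit; v_7(x) = 3 > 0

ℤ_7 = {x ∈ ℚ_7 : v_7(x) ≥ 0} and ℤ_7^× = {x ∈ ℤ_7 : v_7(x) = 0}. Here v_7(20237/66) = v_7(num) − v_7(den) = 3; compare against these criteria.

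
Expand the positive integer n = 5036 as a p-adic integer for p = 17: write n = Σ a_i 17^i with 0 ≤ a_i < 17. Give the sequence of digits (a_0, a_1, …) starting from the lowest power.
(a_0, a_1, …) = (4, 7, 0, 1)

Repeated division by 17 gives the digits low-to-high: 5036 = 4 + 7·17^1 + 1·17^3. Digit sequence: (4, 7, 0, 1).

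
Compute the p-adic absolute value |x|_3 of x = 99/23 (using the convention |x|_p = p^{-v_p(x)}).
|99/23|_3 = 1/9

Step 1 — compute v_3(x) by factoring powers of 3 out of the numerator and denominator: v_3(99/23) = 2. Step 2 — apply |x|_p = p^{-v_p(x)} = 3^{-2} = 1/9.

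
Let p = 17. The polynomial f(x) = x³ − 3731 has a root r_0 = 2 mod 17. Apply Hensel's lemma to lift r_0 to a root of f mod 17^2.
r_1 = 240 (mod 289)

Hensel: r_{i+1} = r_i − f(r_i)/f′(r_i) mod 17^{i+2}, where f′(x) = 3x². Iterate:
  r_0 = 2 (mod 17)
  r_1 = 240 (mod 289)
Final: r = 240 with f(r) ≡ 0 mod 17^2.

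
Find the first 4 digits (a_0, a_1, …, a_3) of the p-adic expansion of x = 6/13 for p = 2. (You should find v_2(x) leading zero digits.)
(a_0, …, a_3) = (0, 1, 1, 1)

v_2(6/13) = 1, so a_0 = ... = a_0 = 0. Factor out: x = 2^1 · u with u = 3/13 a unit in ℤ_2. Expand u iteratively via a_{v+i} = u_i mod 2, u_{i+1} = (u_i − a_{v+i})/2:
  u_0 = 3/13;  a_1 = 1;  u_1 = (u_0 − 1)/2 = -5/13
  u_1 = -5/13;  a_2 = 1;  u_2 = (u_1 − 1)/2 = -9/13
  u_2 = -9/13;  a_3 = 1;  u_3 = (u_2 − 1)/2 = -11/13
Digits: (0, 1, 1, 1).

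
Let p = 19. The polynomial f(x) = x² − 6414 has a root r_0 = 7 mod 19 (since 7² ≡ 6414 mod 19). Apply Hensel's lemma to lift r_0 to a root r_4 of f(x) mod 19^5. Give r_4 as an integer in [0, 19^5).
r_4 = 526516 (mod 2476099)

Hensel's recurrence: r_{i+1} = r_i − f(r_i)·(f′(r_i))^{-1} mod 19^{i+2}, with f′(x) = 2x. Iterate:
  r_0 = 7 (mod 19)
  r_1 = 178 (mod 361)
  r_2 = 5232 (mod 6859)
  r_3 = 5232 (mod 130321)
  r_4 = 526516 (mod 2476099)
Final: r_4 = 526516, and one checks f(r_4) ≡ 0 mod 19^5.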